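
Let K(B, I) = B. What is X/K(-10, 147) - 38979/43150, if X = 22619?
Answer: -48819982/21575 ≈ -2262.8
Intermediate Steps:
X/K(-10, 147) - 38979/43150 = 22619/(-10) - 38979/43150 = 22619*(-⅒) - 38979*1/43150 = -22619/10 - 38979/43150 = -48819982/21575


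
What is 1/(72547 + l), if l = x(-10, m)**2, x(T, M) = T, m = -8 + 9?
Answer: 1/72647 ≈ 1.3765e-5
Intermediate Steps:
m = 1
l = 100 (l = (-10)**2 = 100)
1/(72547 + l) = 1/(72547 + 100) = 1/72647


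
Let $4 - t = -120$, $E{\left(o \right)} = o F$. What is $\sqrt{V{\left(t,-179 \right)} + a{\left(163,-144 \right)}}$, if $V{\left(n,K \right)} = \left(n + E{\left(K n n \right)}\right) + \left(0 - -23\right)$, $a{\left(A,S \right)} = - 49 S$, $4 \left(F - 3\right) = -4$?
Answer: $i \sqrt{5497405} \approx 2344.7 i$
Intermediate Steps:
$F = 2$ ($F = 3 + \frac{1}{4} \left(-4\right) = 3 - 1 = 2$)
$E{\left(o \right)} = 2 o$ ($E{\left(o \right)} = o 2 = 2 o$)
$t = 124$ ($t = 4 - -120 = 4 + 120 = 124$)
$V{\left(n,K \right)} = 23 + n + 2 K n^{2}$ ($V{\left(n,K \right)} = \left(n + 2 K n n\right) + \left(0 - -23\right) = \left(n + 2 K n^{2}\right) + \left(0 + 23\right) = \left(n + 2 K n^{2}\right) + 23 = 23 + n + 2 K n^{2}$)
$\sqrt{V{\left(t,-179 \right)} + a{\left(163,-144 \right)}} = \sqrt{\left(23 + 124 + 2 \left(-179\right) 124^{2}\right) - -7056} = \sqrt{\left(23 + 124 + 2 \left(-179\right) 15376\right) + 7056} = \sqrt{\left(23 + 124 - 5504608\right) + 7056} = \sqrt{-5504461 + 7056} = \sqrt{-5497405} = i \sqrt{5497405}$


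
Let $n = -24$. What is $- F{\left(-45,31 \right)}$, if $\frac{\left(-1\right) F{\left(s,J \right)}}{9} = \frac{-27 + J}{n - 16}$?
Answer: $- \frac{9}{10} \approx -0.9$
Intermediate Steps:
$F{\left(s,J \right)} = - \frac{243}{40} + \frac{9 J}{40}$ ($F{\left(s,J \right)} = - 9 \frac{-27 + J}{-24 - 16} = - 9 \frac{-27 + J}{-40} = - 9 \left(-27 + J\right) \left(- \frac{1}{40}\right) = - 9 \left(\frac{27}{40} - \frac{J}{40}\right) = - \frac{243}{40} + \frac{9 J}{40}$)
$- F{\left(-45,31 \right)} = - (- \frac{243}{40} + \frac{9}{40} \cdot 31) = - (- \frac{243}{40} + \frac{279}{40}) = \left(-1\right) \frac{9}{10} = - \frac{9}{10}$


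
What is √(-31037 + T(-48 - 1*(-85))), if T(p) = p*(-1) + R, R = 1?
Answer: I*√31073 ≈ 176.28*I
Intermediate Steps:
T(p) = 1 - p (T(p) = p*(-1) + 1 = -p + 1 = 1 - p)
√(-31037 + T(-48 - 1*(-85))) = √(-31037 + (1 - (-48 - 1*(-85)))) = √(-31037 + (1 - (-48 + 85))) = √(-31037 + (1 - 1*37)) = √(-31037 + (1 - 37)) = √(-31037 - 36) = √(-31073) = I*√31073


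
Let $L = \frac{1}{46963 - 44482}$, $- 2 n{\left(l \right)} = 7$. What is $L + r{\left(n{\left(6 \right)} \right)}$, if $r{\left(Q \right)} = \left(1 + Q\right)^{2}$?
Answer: $\frac{62029}{9924} \approx 6.2504$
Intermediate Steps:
$n{\left(l \right)} = - \frac{7}{2}$ ($n{\left(l \right)} = \left(- \frac{1}{2}\right) 7 = - \frac{7}{2}$)
$L = \frac{1}{2481} \approx 0.00040306$
$L + r{\left(n{\left(6 \right)} \right)} = \frac{1}{2481} + \left(1 - \frac{7}{2}\right)^{2} = \frac{1}{2481} + \left(- \frac{5}{2}\right)^{2} = \frac{1}{2481} + \frac{25}{4} = \frac{62029}{9924}$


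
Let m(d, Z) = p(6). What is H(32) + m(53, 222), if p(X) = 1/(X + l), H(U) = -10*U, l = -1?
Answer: -1599/5 ≈ -319.80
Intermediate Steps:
p(X) = 1/(-1 + X) (p(X) = 1/(X - 1) = 1/(-1 + X))
m(d, Z) = 1/5 (m(d, Z) = 1/(-1 + 6) = 1/5)
H(32) + m(53, 222) = -10*32 + 1/5 = -320 + 1/5 = -1599/5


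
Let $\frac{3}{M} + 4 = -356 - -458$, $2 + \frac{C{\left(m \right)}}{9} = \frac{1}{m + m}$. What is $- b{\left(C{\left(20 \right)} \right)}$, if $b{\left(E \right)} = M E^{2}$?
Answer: $- \frac{1516563}{156800} \approx -9.672$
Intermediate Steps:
$C{\left(m \right)} = -18 + \frac{9}{2 m}$ ($C{\left(m \right)} = -18 + \frac{9}{m + m} = -18 + \frac{9}{2 m}$)
$M = \frac{3}{98}$ ($M = \frac{3}{-4 - -102} = \frac{3}{-4 + \left(-356 + 458\right)} = \frac{3}{-4 + 102} = \frac{3}{98} \approx 0.030612$)
$b{\left(E \right)} = \frac{3 E^{2}}{98}$
$- b{\left(C{\left(20 \right)} \right)} = - \frac{3 \left(-18 + \frac{9}{2 \cdot 20}\right)^{2}}{98} = - \frac{3 \left(-18 + \frac{9}{2} \cdot \frac{1}{20}\right)^{2}}{98} = - \frac{3 \left(-18 + \frac{9}{40}\right)^{2}}{98} = - \frac{3 \left(- \frac{711}{40}\right)^{2}}{98} = - \frac{3 \cdot 505521}{98 \cdot 1600} = \left(-1\right) \frac{1516563}{156800} = - \frac{1516563}{156800}$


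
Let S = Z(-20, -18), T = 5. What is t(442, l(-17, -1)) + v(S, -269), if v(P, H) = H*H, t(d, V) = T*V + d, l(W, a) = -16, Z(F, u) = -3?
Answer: 72723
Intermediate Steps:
t(d, V) = d + 5*V (t(d, V) = 5*V + d = d + 5*V)
S = -3
v(P, H) = H²
t(442, l(-17, -1)) + v(S, -269) = (442 + 5*(-16)) + (-269)² = (442 - 80) + 72361 = 362 + 72361 = 72723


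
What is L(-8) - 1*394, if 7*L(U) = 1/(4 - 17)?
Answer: -35855/91 ≈ -394.01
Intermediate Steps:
L(U) = -1/91 (L(U) = 1/(7*(4 - 17)) = (⅐)/(-13) = (⅐)*(-1/13) = -1/91)
L(-8) - 1*394 = -1/91 - 1*394 = -1/91 - 394 = -35855/91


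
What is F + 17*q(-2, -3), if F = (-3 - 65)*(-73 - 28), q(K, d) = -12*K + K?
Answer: 7242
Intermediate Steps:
q(K, d) = -11*K
F = 6868 (F = -68*(-101) = 6868)
F + 17*q(-2, -3) = 6868 + 17*(-11*(-2)) = 6868 + 17*22 = 6868 + 374 = 7242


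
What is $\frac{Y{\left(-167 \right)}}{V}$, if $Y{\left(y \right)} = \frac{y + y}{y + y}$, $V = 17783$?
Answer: $\frac{1}{17783} \approx 5.6233 \cdot 10^{-5}$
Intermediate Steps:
$Y{\left(y \right)} = 1$ ($Y{\left(y \right)} = \frac{2 y}{2 y} = 2 y \frac{1}{2 y} = 1$)
$\frac{Y{\left(-167 \right)}}{V} = 1 \cdot \frac{1}{17783} = \frac{1}{17783}$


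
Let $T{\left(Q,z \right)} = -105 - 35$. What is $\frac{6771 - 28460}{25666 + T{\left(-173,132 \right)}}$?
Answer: $- \frac{21689}{25526} \approx -0.84968$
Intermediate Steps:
$T{\left(Q,z \right)} = -140$
$\frac{6771 - 28460}{25666 + T{\left(-173,132 \right)}} = \frac{6771 - 28460}{25666 - 140} = - \frac{21689}{25526}$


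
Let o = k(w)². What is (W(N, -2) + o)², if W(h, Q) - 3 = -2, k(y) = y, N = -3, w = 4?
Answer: 289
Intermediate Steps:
W(h, Q) = 1 (W(h, Q) = 3 - 2 = 1)
o = 16 (o = 4² = 16)
(W(N, -2) + o)² = (1 + 16)² = 17² = 289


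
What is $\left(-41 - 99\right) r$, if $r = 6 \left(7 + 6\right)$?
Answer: $-10920$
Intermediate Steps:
$r = 78$ ($r = 6 \cdot 13 = 78$)
$\left(-41 - 99\right) r = \left(-41 - 99\right) 78 = \left(-140\right) 78 = -10920$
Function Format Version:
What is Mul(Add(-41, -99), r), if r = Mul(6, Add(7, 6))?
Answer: -10920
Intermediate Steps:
r = 78 (r = Mul(6, 13) = 78)
Mul(Add(-41, -99), r) = Mul(Add(-41, -99), 78) = Mul(-140, 78) = -10920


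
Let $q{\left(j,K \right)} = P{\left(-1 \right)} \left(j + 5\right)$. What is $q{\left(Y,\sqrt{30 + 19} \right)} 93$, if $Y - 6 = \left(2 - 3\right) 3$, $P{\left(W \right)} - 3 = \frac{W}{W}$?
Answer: $2976$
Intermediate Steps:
$P{\left(W \right)} = 4$ ($P{\left(W \right)} = 3 + \frac{W}{W} = 3 + 1 = 4$)
$Y = 3$ ($Y = 6 + \left(2 - 3\right) 3 = 6 - 3 = 3$)
$q{\left(j,K \right)} = 20 + 4 j$ ($q{\left(j,K \right)} = 4 \left(j + 5\right) = 4 \left(5 + j\right) = 20 + 4 j$)
$q{\left(Y,\sqrt{30 + 19} \right)} 93 = \left(20 + 4 \cdot 3\right) 93 = \left(20 + 12\right) 93 = 32 \cdot 93 = 2976$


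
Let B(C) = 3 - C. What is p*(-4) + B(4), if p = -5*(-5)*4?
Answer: -401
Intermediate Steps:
p = 100 (p = 25*4 = 100)
p*(-4) + B(4) = 100*(-4) + (3 - 1*4) = -400 + (3 - 4) = -400 - 1 = -401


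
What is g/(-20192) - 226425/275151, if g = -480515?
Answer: 42547403055/1851949664 ≈ 22.974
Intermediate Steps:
g/(-20192) - 226425/275151 = -480515/(-20192) - 226425/275151 = -480515*(-1/20192) - 226425*1/275151 = 480515/20192 - 75475/91717 = 42547403055/1851949664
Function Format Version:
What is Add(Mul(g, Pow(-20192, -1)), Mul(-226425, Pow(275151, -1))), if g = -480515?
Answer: Rational(42547403055, 1851949664) ≈ 22.974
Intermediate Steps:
Add(Mul(g, Pow(-20192, -1)), Mul(-226425, Pow(275151, -1))) = Add(Mul(-480515, Pow(-20192, -1)), Mul(-226425, Pow(275151, -1))) = Add(Mul(-480515, Rational(-1, 20192)), Mul(-226425, Rational(1, 275151))) = Add(Rational(480515, 20192), Rational(-75475, 91717)) = Rational(42547403055, 1851949664)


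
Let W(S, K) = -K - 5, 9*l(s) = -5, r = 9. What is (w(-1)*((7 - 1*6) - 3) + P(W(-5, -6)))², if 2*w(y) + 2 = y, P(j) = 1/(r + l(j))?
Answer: 56169/5776 ≈ 9.7245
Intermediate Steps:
l(s) = -5/9 (l(s) = (⅑)*(-5) = -5/9)
W(S, K) = -5 - K
P(j) = 9/76 (P(j) = 1/(9 - 5/9) = 1/(76/9) = 9/76)
w(y) = -1 + y/2
(w(-1)*((7 - 1*6) - 3) + P(W(-5, -6)))² = ((-1 + (½)*(-1))*((7 - 1*6) - 3) + 9/76)² = ((-1 - ½)*((7 - 6) - 3) + 9/76)² = (-3*(1 - 3)/2 + 9/76)² = (-3/2*(-2) + 9/76)² = (3 + 9/76)² = (237/76)² = 56169/5776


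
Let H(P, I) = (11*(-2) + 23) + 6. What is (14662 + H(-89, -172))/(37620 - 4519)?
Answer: 14669/33101 ≈ 0.44316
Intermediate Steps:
H(P, I) = 7 (H(P, I) = (-22 + 23) + 6 = 1 + 6 = 7)
(14662 + H(-89, -172))/(37620 - 4519) = (14662 + 7)/(37620 - 4519) = 14669/33101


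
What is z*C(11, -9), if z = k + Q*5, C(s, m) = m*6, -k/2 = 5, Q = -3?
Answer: 1350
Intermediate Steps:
k = -10 (k = -2*5 = -10)
C(s, m) = 6*m
z = -25 (z = -10 - 3*5 = -10 - 15 = -25)
z*C(11, -9) = -150*(-9) = -25*(-54) = 1350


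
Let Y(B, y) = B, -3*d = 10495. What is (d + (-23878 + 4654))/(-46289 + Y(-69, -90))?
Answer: 68167/139074 ≈ 0.49015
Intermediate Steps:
d = -10495/3 (d = -⅓*10495 = -10495/3 ≈ -3498.3)
(d + (-23878 + 4654))/(-46289 + Y(-69, -90)) = (-10495/3 + (-23878 + 4654))/(-46289 - 69) = (-10495/3 - 19224)/(-46358) = -68167/3*(-1/46358) = 68167/139074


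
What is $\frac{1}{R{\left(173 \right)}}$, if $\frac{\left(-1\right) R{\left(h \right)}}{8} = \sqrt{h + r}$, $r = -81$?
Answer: $- \frac{\sqrt{23}}{368} \approx -0.013032$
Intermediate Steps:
$R{\left(h \right)} = - 8 \sqrt{-81 + h}$ ($R{\left(h \right)} = - 8 \sqrt{h - 81} = - 8 \sqrt{-81 + h}$)
$\frac{1}{R{\left(173 \right)}} = \frac{1}{\left(-8\right) \sqrt{-81 + 173}} = \frac{1}{\left(-8\right) \sqrt{92}} = \frac{1}{\left(-8\right) 2 \sqrt{23}} = \frac{1}{\left(-16\right) \sqrt{23}} = - \frac{\sqrt{23}}{368}$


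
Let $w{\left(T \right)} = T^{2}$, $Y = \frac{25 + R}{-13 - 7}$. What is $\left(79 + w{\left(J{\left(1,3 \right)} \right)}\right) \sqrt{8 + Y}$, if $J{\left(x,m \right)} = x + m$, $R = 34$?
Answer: $\frac{19 \sqrt{505}}{2} \approx 213.49$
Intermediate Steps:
$J{\left(x,m \right)} = m + x$
$Y = - \frac{59}{20}$ ($Y = \frac{25 + 34}{-13 - 7} = \frac{59}{-20} = 59 \left(- \frac{1}{20}\right) = - \frac{59}{20} \approx -2.95$)
$\left(79 + w{\left(J{\left(1,3 \right)} \right)}\right) \sqrt{8 + Y} = \left(79 + \left(3 + 1\right)^{2}\right) \sqrt{8 - \frac{59}{20}} = \left(79 + 4^{2}\right) \sqrt{\frac{101}{20}} = \left(79 + 16\right) \frac{\sqrt{505}}{10} = 95 \frac{\sqrt{505}}{10} = \frac{19 \sqrt{505}}{2}$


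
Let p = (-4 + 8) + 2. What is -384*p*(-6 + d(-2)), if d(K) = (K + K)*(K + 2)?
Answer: 13824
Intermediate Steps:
p = 6 (p = 4 + 2 = 6)
d(K) = 2*K*(2 + K) (d(K) = (2*K)*(2 + K) = 2*K*(2 + K))
-384*p*(-6 + d(-2)) = -2304*(-6 + 2*(-2)*(2 - 2)) = -2304*(-6 + 2*(-2)*0) = -2304*(-6 + 0) = -2304*(-6) = -384*(-36) = 13824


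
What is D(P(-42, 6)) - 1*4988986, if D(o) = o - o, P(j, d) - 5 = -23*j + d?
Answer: -4988986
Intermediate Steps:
P(j, d) = 5 + d - 23*j (P(j, d) = 5 + (-23*j + d) = 5 + (d - 23*j) = 5 + d - 23*j)
D(o) = 0
D(P(-42, 6)) - 1*4988986 = 0 - 1*4988986 = 0 - 4988986 = -4988986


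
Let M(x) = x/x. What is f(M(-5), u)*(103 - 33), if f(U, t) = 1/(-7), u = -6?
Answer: -10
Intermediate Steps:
M(x) = 1
f(U, t) = -⅐
f(M(-5), u)*(103 - 33) = -(103 - 33)/7 = -⅐*70 = -10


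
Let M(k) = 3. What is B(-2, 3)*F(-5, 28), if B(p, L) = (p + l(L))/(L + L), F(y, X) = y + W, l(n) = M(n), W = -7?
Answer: -2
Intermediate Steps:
l(n) = 3
F(y, X) = -7 + y (F(y, X) = y - 7 = -7 + y)
B(p, L) = (3 + p)/(2*L) (B(p, L) = (p + 3)/(L + L) = (3 + p)/((2*L)) = (3 + p)*(1/(2*L)) = (3 + p)/(2*L))
B(-2, 3)*F(-5, 28) = ((½)*(3 - 2)/3)*(-7 - 5) = ((½)*(⅓)*1)*(-12) = (⅙)*(-12) = -2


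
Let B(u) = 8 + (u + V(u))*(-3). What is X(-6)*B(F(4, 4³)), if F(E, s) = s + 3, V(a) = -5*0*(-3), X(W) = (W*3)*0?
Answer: 0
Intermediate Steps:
X(W) = 0 (X(W) = (3*W)*0 = 0)
V(a) = 0 (V(a) = 0*(-3) = 0)
F(E, s) = 3 + s
B(u) = 8 - 3*u (B(u) = 8 + (u + 0)*(-3) = 8 + u*(-3) = 8 - 3*u)
X(-6)*B(F(4, 4³)) = 0*(8 - 3*(3 + 4³)) = 0*(8 - 3*(3 + 64)) = 0*(8 - 3*67) = 0*(8 - 201) = 0*(-193) = 0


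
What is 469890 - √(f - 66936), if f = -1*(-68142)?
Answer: 469890 - 3*√134 ≈ 4.6986e+5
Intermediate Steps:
f = 68142
469890 - √(f - 66936) = 469890 - √(68142 - 66936) = 469890 - √1206 = 469890 - 3*√134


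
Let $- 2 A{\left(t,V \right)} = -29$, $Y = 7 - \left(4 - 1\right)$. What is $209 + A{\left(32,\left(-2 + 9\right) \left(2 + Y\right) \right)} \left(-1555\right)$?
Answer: $- \frac{44677}{2} \approx -22339.0$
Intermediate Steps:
$Y = 4$ ($Y = 7 - 3 = 4$)
$A{\left(t,V \right)} = \frac{29}{2}$ ($A{\left(t,V \right)} = \left(- \frac{1}{2}\right) \left(-29\right) = \frac{29}{2}$)
$209 + A{\left(32,\left(-2 + 9\right) \left(2 + Y\right) \right)} \left(-1555\right) = 209 + \frac{29}{2} \left(-1555\right) = 209 - \frac{45095}{2} = - \frac{44677}{2}$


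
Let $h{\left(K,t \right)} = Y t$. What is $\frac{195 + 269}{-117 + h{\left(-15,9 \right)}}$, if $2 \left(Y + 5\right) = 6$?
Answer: $- \frac{464}{135} \approx -3.437$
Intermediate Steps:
$Y = -2$ ($Y = -5 + \frac{1}{2} \cdot 6 = -5 + 3 = -2$)
$h{\left(K,t \right)} = - 2 t$
$\frac{195 + 269}{-117 + h{\left(-15,9 \right)}} = \frac{195 + 269}{-117 - 18} = \frac{464}{-117 - 18} = \frac{464}{-135} = 464 \left(- \frac{1}{135}\right) = - \frac{464}{135}$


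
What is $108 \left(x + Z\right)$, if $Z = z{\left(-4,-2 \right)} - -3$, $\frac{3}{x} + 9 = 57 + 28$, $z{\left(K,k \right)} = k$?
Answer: $\frac{2133}{19} \approx 112.26$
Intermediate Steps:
$x = \frac{3}{76}$ ($x = \frac{3}{-9 + \left(57 + 28\right)} = \frac{3}{-9 + 85} = \frac{3}{76} \approx 0.039474$)
$Z = 1$ ($Z = -2 - -3 = -2 + 3 = 1$)
$108 \left(x + Z\right) = 108 \left(\frac{3}{76} + 1\right) = 108 \cdot \frac{79}{76} = \frac{2133}{19}$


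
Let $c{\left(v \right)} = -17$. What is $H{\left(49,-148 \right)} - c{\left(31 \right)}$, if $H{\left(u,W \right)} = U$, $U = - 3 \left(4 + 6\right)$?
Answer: $-13$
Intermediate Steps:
$U = -30$ ($U = \left(-3\right) 10 = -30$)
$H{\left(u,W \right)} = -30$
$H{\left(49,-148 \right)} - c{\left(31 \right)} = -30 - -17 = -30 + 17 = -13$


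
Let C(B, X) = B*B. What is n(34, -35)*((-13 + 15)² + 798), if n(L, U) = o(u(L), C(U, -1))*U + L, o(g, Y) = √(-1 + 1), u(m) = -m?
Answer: 27268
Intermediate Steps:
C(B, X) = B²
o(g, Y) = 0 (o(g, Y) = √0 = 0)
n(L, U) = L (n(L, U) = 0*U + L = 0 + L = L)
n(34, -35)*((-13 + 15)² + 798) = 34*((-13 + 15)² + 798) = 34*(2² + 798) = 34*(4 + 798) = 34*802 = 27268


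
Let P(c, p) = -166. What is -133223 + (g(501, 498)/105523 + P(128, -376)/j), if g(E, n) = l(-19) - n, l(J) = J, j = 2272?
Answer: -1451818209115/10897648 ≈ -1.3322e+5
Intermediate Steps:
g(E, n) = -19 - n
-133223 + (g(501, 498)/105523 + P(128, -376)/j) = -133223 + ((-19 - 1*498)/105523 - 166/2272) = -133223 + ((-19 - 498)*(1/105523) - 166*1/2272) = -133223 + (-517*1/105523 - 83/1136) = -133223 + (-47/9593 - 83/1136) = -133223 - 849611/10897648 = -1451818209115/10897648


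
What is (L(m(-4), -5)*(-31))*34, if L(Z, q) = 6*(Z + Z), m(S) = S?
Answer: 50592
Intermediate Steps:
L(Z, q) = 12*Z (L(Z, q) = 6*(2*Z) = 12*Z)
(L(m(-4), -5)*(-31))*34 = ((12*(-4))*(-31))*34 = -48*(-31)*34 = 1488*34 = 50592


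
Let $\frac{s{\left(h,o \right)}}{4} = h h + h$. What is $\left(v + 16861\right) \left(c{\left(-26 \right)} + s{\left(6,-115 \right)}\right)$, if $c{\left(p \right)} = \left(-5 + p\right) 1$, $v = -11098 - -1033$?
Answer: $931052$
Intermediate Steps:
$s{\left(h,o \right)} = 4 h + 4 h^{2}$ ($s{\left(h,o \right)} = 4 \left(h h + h\right) = 4 \left(h^{2} + h\right) = 4 \left(h + h^{2}\right) = 4 h + 4 h^{2}$)
$v = -10065$ ($v = -11098 + 1033 = -10065$)
$c{\left(p \right)} = -5 + p$
$\left(v + 16861\right) \left(c{\left(-26 \right)} + s{\left(6,-115 \right)}\right) = \left(-10065 + 16861\right) \left(\left(-5 - 26\right) + 4 \cdot 6 \left(1 + 6\right)\right) = 6796 \left(-31 + 4 \cdot 6 \cdot 7\right) = 6796 \left(-31 + 168\right) = 6796 \cdot 137 = 931052$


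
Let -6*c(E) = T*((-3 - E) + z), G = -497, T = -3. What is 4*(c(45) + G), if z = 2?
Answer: -2080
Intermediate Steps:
c(E) = -1/2 - E/2 (c(E) = -(-1)*((-3 - E) + 2)/2 = -(-1)*(-1 - E)/2 = -(3 + 3*E)/6 = -1/2 - E/2)
4*(c(45) + G) = 4*((-1/2 - 1/2*45) - 497) = 4*((-1/2 - 45/2) - 497) = 4*(-23 - 497) = 4*(-520) = -2080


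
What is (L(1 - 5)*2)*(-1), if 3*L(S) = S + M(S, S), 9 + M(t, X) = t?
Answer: 34/3 ≈ 11.333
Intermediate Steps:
M(t, X) = -9 + t
L(S) = -3 + 2*S/3 (L(S) = (S + (-9 + S))/3 = (-9 + 2*S)/3 = -3 + 2*S/3)
(L(1 - 5)*2)*(-1) = ((-3 + 2*(1 - 5)/3)*2)*(-1) = ((-3 + (2/3)*(-4))*2)*(-1) = ((-3 - 8/3)*2)*(-1) = -17/3*2*(-1) = -34/3*(-1) = 34/3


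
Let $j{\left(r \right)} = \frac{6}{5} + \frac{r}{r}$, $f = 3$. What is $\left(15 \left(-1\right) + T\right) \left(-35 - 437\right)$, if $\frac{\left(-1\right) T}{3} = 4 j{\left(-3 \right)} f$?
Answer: $\frac{222312}{5} \approx 44462.0$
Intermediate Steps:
$j{\left(r \right)} = \frac{11}{5}$ ($j{\left(r \right)} = 6 \cdot \frac{1}{5} + 1 = \frac{6}{5} + 1 = \frac{11}{5}$)
$T = - \frac{396}{5}$ ($T = - 3 \cdot 4 \cdot \frac{11}{5} \cdot 3 = - 3 \cdot \frac{44}{5} \cdot 3 = \left(-3\right) \frac{132}{5} = - \frac{396}{5} \approx -79.2$)
$\left(15 \left(-1\right) + T\right) \left(-35 - 437\right) = \left(15 \left(-1\right) - \frac{396}{5}\right) \left(-35 - 437\right) = \left(-15 - \frac{396}{5}\right) \left(-472\right) = \left(- \frac{471}{5}\right) \left(-472\right) = \frac{222312}{5}$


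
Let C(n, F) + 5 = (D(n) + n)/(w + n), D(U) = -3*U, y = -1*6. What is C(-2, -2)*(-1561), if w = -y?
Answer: 6244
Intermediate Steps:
y = -6
w = 6 (w = -1*(-6) = 6)
C(n, F) = -5 - 2*n/(6 + n) (C(n, F) = -5 + (-3*n + n)/(6 + n) = -5 + (-2*n)/(6 + n) = -5 - 2*n/(6 + n))
C(-2, -2)*(-1561) = ((-30 - 7*(-2))/(6 - 2))*(-1561) = ((-30 + 14)/4)*(-1561) = ((¼)*(-16))*(-1561) = -4*(-1561) = 6244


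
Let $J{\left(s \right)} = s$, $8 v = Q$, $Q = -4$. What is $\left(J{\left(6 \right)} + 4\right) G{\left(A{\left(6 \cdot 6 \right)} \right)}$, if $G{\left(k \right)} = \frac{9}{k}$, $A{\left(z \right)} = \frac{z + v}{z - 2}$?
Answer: $\frac{6120}{71} \approx 86.197$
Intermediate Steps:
$v = - \frac{1}{2}$ ($v = \frac{1}{8} \left(-4\right) = - \frac{1}{2} \approx -0.5$)
$A{\left(z \right)} = \frac{- \frac{1}{2} + z}{-2 + z}$ ($A{\left(z \right)} = \frac{z - \frac{1}{2}}{z - 2} = \frac{- \frac{1}{2} + z}{-2 + z}$)
$\left(J{\left(6 \right)} + 4\right) G{\left(A{\left(6 \cdot 6 \right)} \right)} = \left(6 + 4\right) \frac{9}{\frac{1}{-2 + 6 \cdot 6} \left(- \frac{1}{2} + 6 \cdot 6\right)} = 10 \frac{9}{\frac{1}{-2 + 36} \left(- \frac{1}{2} + 36\right)} = 10 \frac{9}{\frac{1}{34} \cdot \frac{71}{2}} = 10 \frac{9}{\frac{71}{68}} = 10 \cdot 9 \cdot \frac{68}{71} = 10 \cdot \frac{612}{71} = \frac{6120}{71}$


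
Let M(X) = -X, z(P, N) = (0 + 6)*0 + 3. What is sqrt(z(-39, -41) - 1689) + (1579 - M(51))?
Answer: 1630 + I*sqrt(1686) ≈ 1630.0 + 41.061*I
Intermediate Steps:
z(P, N) = 3 (z(P, N) = 6*0 + 3 = 0 + 3 = 3)
sqrt(z(-39, -41) - 1689) + (1579 - M(51)) = sqrt(3 - 1689) + (1579 - (-1)*51) = sqrt(-1686) + (1579 - 1*(-51)) = I*sqrt(1686) + (1579 + 51) = I*sqrt(1686) + 1630 = 1630 + I*sqrt(1686)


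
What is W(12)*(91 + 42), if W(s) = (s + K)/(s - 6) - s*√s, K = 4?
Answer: 1064/3 - 3192*√3 ≈ -5174.0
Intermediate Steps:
W(s) = -s^(3/2) + (4 + s)/(-6 + s) (W(s) = (s + 4)/(s - 6) - s*√s = (4 + s)/(-6 + s) - s^(3/2) = -s^(3/2) + (4 + s)/(-6 + s))
W(12)*(91 + 42) = ((4 + 12 - 12^(5/2) + 6*12^(3/2))/(-6 + 12))*(91 + 42) = ((4 + 12 - 288*√3 + 6*(24*√3))/6)*133 = ((4 + 12 - 288*√3 + 144*√3)/6)*133 = ((16 - 144*√3)/6)*133 = (8/3 - 24*√3)*133 = 1064/3 - 3192*√3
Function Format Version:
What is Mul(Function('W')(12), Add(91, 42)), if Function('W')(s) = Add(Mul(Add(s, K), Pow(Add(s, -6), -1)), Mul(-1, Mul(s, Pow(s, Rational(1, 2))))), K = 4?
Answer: Add(Rational(1064, 3), Mul(-3192, Pow(3, Rational(1, 2)))) ≈ -5174.0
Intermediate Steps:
Function('W')(s) = Add(Mul(-1, Pow(s, Rational(3, 2))), Mul(Pow(Add(-6, s), -1), Add(4, s))) (Function('W')(s) = Add(Mul(Add(s, 4), Pow(Add(s, -6), -1)), Mul(-1, Mul(s, Pow(s, Rational(1, 2))))) = Add(Mul(Add(4, s), Pow(Add(-6, s), -1)), Mul(-1, Pow(s, Rational(3, 2)))) = Add(Mul(Pow(Add(-6, s), -1), Add(4, s)), Mul(-1, Pow(s, Rational(3, 2)))) = Add(Mul(-1, Pow(s, Rational(3, 2))), Mul(Pow(Add(-6, s), -1), Add(4, s))))
Mul(Function('W')(12), Add(91, 42)) = Mul(Mul(Pow(Add(-6, 12), -1), Add(4, 12, Mul(-1, Pow(12, Rational(5, 2))), Mul(6, Pow(12, Rational(3, 2))))), Add(91, 42)) = Mul(Mul(Pow(6, -1), Add(4, 12, Mul(-1, Mul(288, Pow(3, Rational(1, 2)))), Mul(6, Mul(24, Pow(3, Rational(1, 2)))))), 133) = Mul(Mul(Rational(1, 6), Add(4, 12, Mul(-288, Pow(3, Rational(1, 2))), Mul(144, Pow(3, Rational(1, 2))))), 133) = Mul(Mul(Rational(1, 6), Add(16, Mul(-144, Pow(3, Rational(1, 2))))), 133) = Mul(Add(Rational(8, 3), Mul(-24, Pow(3, Rational(1, 2)))), 133) = Add(Rational(1064, 3), Mul(-3192, Pow(3, Rational(1, 2))))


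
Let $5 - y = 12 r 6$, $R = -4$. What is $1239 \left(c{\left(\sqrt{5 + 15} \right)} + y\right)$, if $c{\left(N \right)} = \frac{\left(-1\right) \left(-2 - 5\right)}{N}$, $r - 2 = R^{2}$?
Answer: $-1599549 + \frac{8673 \sqrt{5}}{10} \approx -1.5976 \cdot 10^{6}$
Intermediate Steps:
$r = 18$ ($r = 2 + \left(-4\right)^{2} = 2 + 16 = 18$)
$y = -1291$ ($y = 5 - 12 \cdot 18 \cdot 6 = 5 - 216 \cdot 6 = 5 - 1296 = -1291$)
$c{\left(N \right)} = \frac{7}{N}$ ($c{\left(N \right)} = \frac{\left(-1\right) \left(-7\right)}{N} = \frac{7}{N}$)
$1239 \left(c{\left(\sqrt{5 + 15} \right)} + y\right) = 1239 \left(\frac{7}{\sqrt{5 + 15}} - 1291\right) = 1239 \left(\frac{7}{\sqrt{20}} - 1291\right) = 1239 \left(\frac{7}{2 \sqrt{5}} - 1291\right) = 1239 \left(7 \frac{\sqrt{5}}{10} - 1291\right) = 1239 \left(\frac{7 \sqrt{5}}{10} - 1291\right) = 1239 \left(-1291 + \frac{7 \sqrt{5}}{10}\right) = -1599549 + \frac{8673 \sqrt{5}}{10}$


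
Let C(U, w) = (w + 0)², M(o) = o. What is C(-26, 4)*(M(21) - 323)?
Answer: -4832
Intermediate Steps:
C(U, w) = w²
C(-26, 4)*(M(21) - 323) = 4²*(21 - 323) = 16*(-302) = -4832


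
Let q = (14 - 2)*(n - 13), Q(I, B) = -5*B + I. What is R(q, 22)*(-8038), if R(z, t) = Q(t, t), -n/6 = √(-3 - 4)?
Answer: 707344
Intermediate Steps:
n = -6*I*√7 (n = -6*√(-3 - 4) = -6*I*√7 ≈ -15.875*I)
Q(I, B) = I - 5*B
q = -156 - 72*I*√7 (q = (14 - 2)*(-6*I*√7 - 13) = 12*(-13 - 6*I*√7) = -156 - 72*I*√7 ≈ -156.0 - 190.49*I)
R(z, t) = -4*t (R(z, t) = t - 5*t = -4*t)
R(q, 22)*(-8038) = -4*22*(-8038) = -88*(-8038) = 707344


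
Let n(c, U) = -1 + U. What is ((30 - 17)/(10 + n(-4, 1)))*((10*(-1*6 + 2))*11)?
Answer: -572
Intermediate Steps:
((30 - 17)/(10 + n(-4, 1)))*((10*(-1*6 + 2))*11) = ((30 - 17)/(10 + (-1 + 1)))*((10*(-1*6 + 2))*11) = (13/(10 + 0))*((10*(-6 + 2))*11) = (13/10)*((10*(-4))*11) = (13*(⅒))*(-40*11) = (13/10)*(-440) = -572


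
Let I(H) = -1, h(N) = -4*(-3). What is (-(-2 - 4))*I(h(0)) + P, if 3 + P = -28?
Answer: -37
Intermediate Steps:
P = -31 (P = -3 - 28 = -31)
h(N) = 12
(-(-2 - 4))*I(h(0)) + P = -(-2 - 4)*(-1) - 31 = -1*(-6)*(-1) - 31 = 6*(-1) - 31 = -6 - 31 = -37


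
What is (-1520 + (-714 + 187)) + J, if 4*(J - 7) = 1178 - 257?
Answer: -7239/4 ≈ -1809.8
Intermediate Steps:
J = 949/4 (J = 7 + (1178 - 257)/4 = 7 + (1/4)*921 = 7 + 921/4 = 949/4 ≈ 237.25)
(-1520 + (-714 + 187)) + J = (-1520 + (-714 + 187)) + 949/4 = (-1520 - 527) + 949/4 = -2047 + 949/4 = -7239/4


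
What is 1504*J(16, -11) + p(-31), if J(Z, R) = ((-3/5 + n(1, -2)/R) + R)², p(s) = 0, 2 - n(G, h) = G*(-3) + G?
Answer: 651177856/3025 ≈ 2.1527e+5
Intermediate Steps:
n(G, h) = 2 + 2*G (n(G, h) = 2 - (G*(-3) + G) = 2 - (-3*G + G) = 2 - (-2)*G = 2 + 2*G)
J(Z, R) = (-⅗ + R + 4/R)² (J(Z, R) = ((-3/5 + (2 + 2*1)/R) + R)² = ((-3*⅕ + (2 + 2)/R) + R)² = ((-⅗ + 4/R) + R)² = (-⅗ + R + 4/R)²)
1504*J(16, -11) + p(-31) = 1504*((1/25)*(20 - 3*(-11) + 5*(-11)²)²/(-11)²) + 0 = 1504*((1/25)*(1/121)*(20 + 33 + 5*121)²) + 0 = 1504*((1/25)*(1/121)*(20 + 33 + 605)²) + 0 = 1504*((1/25)*(1/121)*658²) + 0 = 1504*((1/25)*(1/121)*432964) + 0 = 1504*(432964/3025) + 0 = 651177856/3025 + 0 = 651177856/3025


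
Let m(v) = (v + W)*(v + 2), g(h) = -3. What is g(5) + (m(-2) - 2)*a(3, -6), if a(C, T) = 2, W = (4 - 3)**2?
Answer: -7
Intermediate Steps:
W = 1 (W = 1**2 = 1)
m(v) = (1 + v)*(2 + v) (m(v) = (v + 1)*(v + 2) = (1 + v)*(2 + v))
g(5) + (m(-2) - 2)*a(3, -6) = -3 + ((2 + (-2)**2 + 3*(-2)) - 2)*2 = -3 + ((2 + 4 - 6) - 2)*2 = -3 + (0 - 2)*2 = -3 - 2*2 = -3 - 4 = -7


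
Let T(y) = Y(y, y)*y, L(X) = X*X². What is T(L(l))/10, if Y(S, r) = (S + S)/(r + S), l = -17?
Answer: -4913/10 ≈ -491.30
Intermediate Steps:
L(X) = X³
Y(S, r) = 2*S/(S + r) (Y(S, r) = (2*S)/(S + r) = 2*S/(S + r))
T(y) = y (T(y) = (2*y/(y + y))*y = (2*y/((2*y)))*y = (2*y*(1/(2*y)))*y = 1*y = y)
T(L(l))/10 = (-17)³/10 = -4913*⅒ = -4913/10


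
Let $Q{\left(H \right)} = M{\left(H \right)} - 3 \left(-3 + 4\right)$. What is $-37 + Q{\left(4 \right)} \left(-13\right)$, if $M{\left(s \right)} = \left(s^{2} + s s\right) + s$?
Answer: $-466$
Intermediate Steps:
$M{\left(s \right)} = s + 2 s^{2}$ ($M{\left(s \right)} = \left(s^{2} + s^{2}\right) + s = 2 s^{2} + s = s + 2 s^{2}$)
$Q{\left(H \right)} = -3 + H \left(1 + 2 H\right)$ ($Q{\left(H \right)} = H \left(1 + 2 H\right) - 3 \left(-3 + 4\right) = H \left(1 + 2 H\right) - 3 = -3 + H \left(1 + 2 H\right)$)
$-37 + Q{\left(4 \right)} \left(-13\right) = -37 + \left(-3 + 4 \left(1 + 2 \cdot 4\right)\right) \left(-13\right) = -37 + \left(-3 + 4 \left(1 + 8\right)\right) \left(-13\right) = -37 + \left(-3 + 4 \cdot 9\right) \left(-13\right) = -37 + \left(-3 + 36\right) \left(-13\right) = -37 + 33 \left(-13\right) = -37 - 429 = -466$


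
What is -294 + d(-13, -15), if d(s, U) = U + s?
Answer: -322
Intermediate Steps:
-294 + d(-13, -15) = -294 + (-15 - 13) = -294 - 28 = -322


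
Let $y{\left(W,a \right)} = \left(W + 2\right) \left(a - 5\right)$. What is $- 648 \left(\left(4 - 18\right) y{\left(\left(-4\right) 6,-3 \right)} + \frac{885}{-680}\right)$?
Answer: $\frac{27157761}{17} \approx 1.5975 \cdot 10^{6}$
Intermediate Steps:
$y{\left(W,a \right)} = \left(-5 + a\right) \left(2 + W\right)$ ($y{\left(W,a \right)} = \left(2 + W\right) \left(-5 + a\right) = \left(-5 + a\right) \left(2 + W\right)$)
$- 648 \left(\left(4 - 18\right) y{\left(\left(-4\right) 6,-3 \right)} + \frac{885}{-680}\right) = - 648 \left(\left(4 - 18\right) \left(-10 - 5 \left(\left(-4\right) 6\right) + 2 \left(-3\right) + \left(-4\right) 6 \left(-3\right)\right) + \frac{885}{-680}\right) = - 648 \left(- 14 \left(-10 - -120 - 6 - -72\right) + 885 \left(- \frac{1}{680}\right)\right) = - 648 \left(- 14 \left(-10 + 120 - 6 + 72\right) - \frac{177}{136}\right) = - 648 \left(\left(-14\right) 176 - \frac{177}{136}\right) = - 648 \left(-2464 - \frac{177}{136}\right) = \left(-648\right) \left(- \frac{335281}{136}\right) = \frac{27157761}{17}$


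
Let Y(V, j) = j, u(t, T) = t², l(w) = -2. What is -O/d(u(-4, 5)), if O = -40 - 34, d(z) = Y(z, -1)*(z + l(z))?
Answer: -37/7 ≈ -5.2857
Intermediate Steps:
d(z) = 2 - z (d(z) = -(z - 2) = -(-2 + z) = 2 - z)
O = -74
-O/d(u(-4, 5)) = -(-74)/(2 - 1*(-4)²) = -(-74)/(2 - 1*16) = -(-74)/(2 - 16) = -(-74)/(-14) = -(-74)*(-1)/14 = -1*37/7 = -37/7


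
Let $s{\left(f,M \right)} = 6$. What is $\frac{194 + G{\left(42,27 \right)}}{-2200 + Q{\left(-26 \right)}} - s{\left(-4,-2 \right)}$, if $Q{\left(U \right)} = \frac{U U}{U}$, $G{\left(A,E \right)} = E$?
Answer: $- \frac{13577}{2226} \approx -6.0993$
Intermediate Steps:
$Q{\left(U \right)} = U$ ($Q{\left(U \right)} = \frac{U^{2}}{U} = U$)
$\frac{194 + G{\left(42,27 \right)}}{-2200 + Q{\left(-26 \right)}} - s{\left(-4,-2 \right)} = \frac{194 + 27}{-2200 - 26} - 6 = \frac{221}{-2226} - 6 = 221 \left(- \frac{1}{2226}\right) - 6 = - \frac{221}{2226} - 6 = - \frac{13577}{2226}$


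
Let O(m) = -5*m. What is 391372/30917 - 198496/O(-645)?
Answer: -113365724/2318775 ≈ -48.890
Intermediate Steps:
391372/30917 - 198496/O(-645) = 391372/30917 - 198496/((-5*(-645))) = 391372*(1/30917) - 198496/3225 = 391372/30917 - 198496*1/3225 = 391372/30917 - 198496/3225 = -113365724/2318775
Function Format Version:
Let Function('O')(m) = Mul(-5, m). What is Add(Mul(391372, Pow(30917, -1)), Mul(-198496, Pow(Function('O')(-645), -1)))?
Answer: Rational(-113365724, 2318775) ≈ -48.890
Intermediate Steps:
Add(Mul(391372, Pow(30917, -1)), Mul(-198496, Pow(Function('O')(-645), -1))) = Add(Mul(391372, Pow(30917, -1)), Mul(-198496, Pow(Mul(-5, -645), -1))) = Add(Mul(391372, Rational(1, 30917)), Mul(-198496, Pow(3225, -1))) = Add(Rational(391372, 30917), Mul(-198496, Rational(1, 3225))) = Add(Rational(391372, 30917), Rational(-198496, 3225)) = Rational(-113365724, 2318775)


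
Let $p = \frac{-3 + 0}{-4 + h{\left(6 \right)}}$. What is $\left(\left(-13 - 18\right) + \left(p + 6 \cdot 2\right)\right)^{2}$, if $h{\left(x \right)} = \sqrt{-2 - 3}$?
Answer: $\frac{2 \left(1387 \sqrt{5} + 1762 i\right)}{8 \sqrt{5} + 11 i} \approx 339.51 - 11.774 i$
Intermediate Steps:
$h{\left(x \right)} = i \sqrt{5}$ ($h{\left(x \right)} = \sqrt{-5} = i \sqrt{5}$)
$p = - \frac{3}{-4 + i \sqrt{5}}$ ($p = \frac{-3 + 0}{-4 + i \sqrt{5}} = - \frac{3}{-4 + i \sqrt{5}} \approx 0.57143 + 0.31944 i$)
$\left(\left(-13 - 18\right) + \left(p + 6 \cdot 2\right)\right)^{2} = \left(\left(-13 - 18\right) + \left(\left(\frac{4}{7} + \frac{i \sqrt{5}}{7}\right) + 6 \cdot 2\right)\right)^{2} = \left(\left(-13 - 18\right) + \left(\left(\frac{4}{7} + \frac{i \sqrt{5}}{7}\right) + 12\right)\right)^{2} = \left(-31 + \left(\frac{88}{7} + \frac{i \sqrt{5}}{7}\right)\right)^{2} = \left(- \frac{129}{7} + \frac{i \sqrt{5}}{7}\right)^{2}$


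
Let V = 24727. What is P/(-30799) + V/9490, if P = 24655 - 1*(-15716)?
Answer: 378446083/292282510 ≈ 1.2948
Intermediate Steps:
P = 40371 (P = 24655 + 15716 = 40371)
P/(-30799) + V/9490 = 40371/(-30799) + 24727/9490 = 40371*(-1/30799) + 24727*(1/9490) = -40371/30799 + 24727/9490 = 378446083/292282510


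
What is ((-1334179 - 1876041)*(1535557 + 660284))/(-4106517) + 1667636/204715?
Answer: 481023349278867704/280221875885 ≈ 1.7166e+6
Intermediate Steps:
((-1334179 - 1876041)*(1535557 + 660284))/(-4106517) + 1667636/204715 = -3210220*2195841*(-1/4106517) + 1667636*(1/204715) = -7049132695020*(-1/4106517) + 1667636/204715 = 2349710898340/1368839 + 1667636/204715 = 481023349278867704/280221875885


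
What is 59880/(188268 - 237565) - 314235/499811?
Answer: -45419525475/24639182867 ≈ -1.8434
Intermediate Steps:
59880/(188268 - 237565) - 314235/499811 = 59880/(-49297) - 314235*1/499811 = 59880*(-1/49297) - 314235/499811 = -59880/49297 - 314235/499811 = -45419525475/24639182867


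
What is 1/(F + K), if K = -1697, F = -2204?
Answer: -1/3901 ≈ -0.00025634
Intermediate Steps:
1/(F + K) = 1/(-2204 - 1697) = 1/(-3901) = -1/3901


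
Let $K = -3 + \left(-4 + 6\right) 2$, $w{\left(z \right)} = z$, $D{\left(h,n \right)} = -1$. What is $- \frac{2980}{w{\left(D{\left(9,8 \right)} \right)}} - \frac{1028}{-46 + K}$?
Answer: $\frac{135128}{45} \approx 3002.8$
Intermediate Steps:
$K = 1$ ($K = -3 + 2 \cdot 2 = -3 + 4 = 1$)
$- \frac{2980}{w{\left(D{\left(9,8 \right)} \right)}} - \frac{1028}{-46 + K} = - \frac{2980}{-1} - \frac{1028}{-46 + 1} = \left(-2980\right) \left(-1\right) - \frac{1028}{-45} = 2980 - - \frac{1028}{45} = 2980 + \frac{1028}{45} = \frac{135128}{45}$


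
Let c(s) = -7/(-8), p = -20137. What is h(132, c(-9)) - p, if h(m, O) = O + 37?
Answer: 161399/8 ≈ 20175.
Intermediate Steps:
c(s) = 7/8 (c(s) = -7*(-1/8) = 7/8)
h(m, O) = 37 + O
h(132, c(-9)) - p = (37 + 7/8) - 1*(-20137) = 303/8 + 20137 = 161399/8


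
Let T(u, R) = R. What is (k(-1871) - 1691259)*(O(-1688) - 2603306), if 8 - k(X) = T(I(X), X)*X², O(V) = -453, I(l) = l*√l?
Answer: -17049434918297540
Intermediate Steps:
I(l) = l^(3/2)
k(X) = 8 - X³ (k(X) = 8 - X*X² = 8 - X³)
(k(-1871) - 1691259)*(O(-1688) - 2603306) = ((8 - 1*(-1871)³) - 1691259)*(-453 - 2603306) = ((8 - 1*(-6549699311)) - 1691259)*(-2603759) = ((8 + 6549699311) - 1691259)*(-2603759) = (6549699319 - 1691259)*(-2603759) = 6548008060*(-2603759) = -17049434918297540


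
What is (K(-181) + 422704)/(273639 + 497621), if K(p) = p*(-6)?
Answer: 42379/77126 ≈ 0.54948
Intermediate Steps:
K(p) = -6*p
(K(-181) + 422704)/(273639 + 497621) = (-6*(-181) + 422704)/(273639 + 497621) = (1086 + 422704)/771260 = 423790*(1/771260) = 42379/77126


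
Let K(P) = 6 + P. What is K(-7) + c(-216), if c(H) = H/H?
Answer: 0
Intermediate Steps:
c(H) = 1
K(-7) + c(-216) = (6 - 7) + 1 = -1 + 1 = 0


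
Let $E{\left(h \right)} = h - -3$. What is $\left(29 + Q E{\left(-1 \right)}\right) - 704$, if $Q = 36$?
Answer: $-603$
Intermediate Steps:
$E{\left(h \right)} = 3 + h$ ($E{\left(h \right)} = h + 3 = 3 + h$)
$\left(29 + Q E{\left(-1 \right)}\right) - 704 = \left(29 + 36 \left(3 - 1\right)\right) - 704 = \left(29 + 36 \cdot 2\right) - 704 = \left(29 + 72\right) - 704 = 101 - 704 = -603$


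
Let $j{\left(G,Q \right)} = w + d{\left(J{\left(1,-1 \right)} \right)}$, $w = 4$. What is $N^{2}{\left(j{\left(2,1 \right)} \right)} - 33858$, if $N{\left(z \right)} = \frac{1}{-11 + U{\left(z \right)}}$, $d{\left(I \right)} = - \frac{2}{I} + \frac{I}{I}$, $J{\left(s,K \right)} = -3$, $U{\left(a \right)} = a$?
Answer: $- \frac{8667639}{256} \approx -33858.0$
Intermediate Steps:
$d{\left(I \right)} = 1 - \frac{2}{I}$ ($d{\left(I \right)} = - \frac{2}{I} + 1 = 1 - \frac{2}{I}$)
$j{\left(G,Q \right)} = \frac{17}{3}$ ($j{\left(G,Q \right)} = 4 + \frac{-2 - 3}{-3} = 4 - - \frac{5}{3} = 4 + \frac{5}{3} = \frac{17}{3}$)
$N{\left(z \right)} = \frac{1}{-11 + z}$
$N^{2}{\left(j{\left(2,1 \right)} \right)} - 33858 = \left(\frac{1}{-11 + \frac{17}{3}}\right)^{2} - 33858 = \left(\frac{1}{- \frac{16}{3}}\right)^{2} - 33858 = \left(- \frac{3}{16}\right)^{2} - 33858 = \frac{9}{256} - 33858 = - \frac{8667639}{256}$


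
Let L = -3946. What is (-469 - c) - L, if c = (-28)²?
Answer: 2693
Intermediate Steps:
c = 784
(-469 - c) - L = (-469 - 1*784) - 1*(-3946) = (-469 - 784) + 3946 = -1253 + 3946 = 2693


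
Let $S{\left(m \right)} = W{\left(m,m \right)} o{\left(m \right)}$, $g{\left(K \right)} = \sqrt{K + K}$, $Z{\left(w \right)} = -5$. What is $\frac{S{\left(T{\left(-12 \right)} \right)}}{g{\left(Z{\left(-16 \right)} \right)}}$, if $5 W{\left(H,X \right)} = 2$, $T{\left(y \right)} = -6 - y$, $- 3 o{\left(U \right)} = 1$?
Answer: $\frac{i \sqrt{10}}{75} \approx 0.042164 i$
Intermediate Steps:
$o{\left(U \right)} = - \frac{1}{3}$ ($o{\left(U \right)} = \left(- \frac{1}{3}\right) 1 = - \frac{1}{3}$)
$W{\left(H,X \right)} = \frac{2}{5}$ ($W{\left(H,X \right)} = \frac{1}{5} \cdot 2 = \frac{2}{5}$)
$g{\left(K \right)} = \sqrt{2} \sqrt{K}$ ($g{\left(K \right)} = \sqrt{2 K} = \sqrt{2} \sqrt{K}$)
$S{\left(m \right)} = - \frac{2}{15}$ ($S{\left(m \right)} = \frac{2}{5} \left(- \frac{1}{3}\right) = - \frac{2}{15}$)
$\frac{S{\left(T{\left(-12 \right)} \right)}}{g{\left(Z{\left(-16 \right)} \right)}} = - \frac{2}{15 \sqrt{2} \sqrt{-5}} = - \frac{2}{15 \sqrt{2} i \sqrt{5}} = - \frac{2}{15 i \sqrt{10}} = - \frac{2 \left(- \frac{i \sqrt{10}}{10}\right)}{15} = \frac{i \sqrt{10}}{75}$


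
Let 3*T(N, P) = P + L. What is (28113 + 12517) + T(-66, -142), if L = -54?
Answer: 121694/3 ≈ 40565.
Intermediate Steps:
T(N, P) = -18 + P/3 (T(N, P) = (P - 54)/3 = (-54 + P)/3 = -18 + P/3)
(28113 + 12517) + T(-66, -142) = (28113 + 12517) + (-18 + (⅓)*(-142)) = 40630 + (-18 - 142/3) = 40630 - 196/3 = 121694/3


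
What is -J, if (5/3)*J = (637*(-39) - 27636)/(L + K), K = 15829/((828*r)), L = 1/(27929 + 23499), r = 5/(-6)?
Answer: -24290010108/17696807 ≈ -1372.6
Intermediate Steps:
r = -5/6 (r = 5*(-1/6) = -5/6 ≈ -0.83333)
L = 1/51428 ≈ 1.9445e-5
K = -15829/690 (K = 15829/((828*(-5/6))) = 15829/(-690) = 15829*(-1/690) = -15829/690 ≈ -22.941)
J = 24290010108/17696807 (J = 3*((637*(-39) - 27636)/(1/51428 - 15829/690))/5 = 3*((-24843 - 27636)/(-17696807/771420))/5 = 3*(-52479*(-771420/17696807))/5 = (3/5)*(40483350180/17696807) = 24290010108/17696807 ≈ 1372.6)
-J = -1*24290010108/17696807 = -24290010108/17696807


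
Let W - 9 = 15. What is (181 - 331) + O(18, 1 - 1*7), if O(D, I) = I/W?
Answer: -601/4 ≈ -150.25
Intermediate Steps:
W = 24 (W = 9 + 15 = 24)
O(D, I) = I/24
(181 - 331) + O(18, 1 - 1*7) = (181 - 331) + (1 - 1*7)/24 = -150 + (1 - 7)/24 = -150 + (1/24)*(-6) = -150 - 1/4 = -601/4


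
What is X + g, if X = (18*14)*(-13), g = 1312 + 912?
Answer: -1052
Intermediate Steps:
g = 2224
X = -3276 (X = 252*(-13) = -3276)
X + g = -3276 + 2224 = -1052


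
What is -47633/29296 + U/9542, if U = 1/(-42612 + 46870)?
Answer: -483830237223/297572918864 ≈ -1.6259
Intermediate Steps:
U = 1/4258 ≈ 0.00023485
-47633/29296 + U/9542 = -47633/29296 + (1/4258)/9542 = -47633*1/29296 + (1/4258)*(1/9542) = -47633/29296 + 1/40629836 = -483830237223/297572918864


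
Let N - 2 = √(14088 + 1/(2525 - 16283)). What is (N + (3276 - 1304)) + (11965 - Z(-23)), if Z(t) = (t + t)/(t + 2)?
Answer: 292673/21 + √2666612747874/13758 ≈ 14056.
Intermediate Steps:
Z(t) = 2*t/(2 + t) (Z(t) = (2*t)/(2 + t) = 2*t/(2 + t))
N = 2 + √2666612747874/13758 (N = 2 + √(14088 + 1/(2525 - 16283)) = 2 + √(14088 + 1/(-13758)) = 2 + √(14088 - 1/13758) = 2 + √(193822703/13758) = 2 + √2666612747874/13758 ≈ 120.69)
(N + (3276 - 1304)) + (11965 - Z(-23)) = ((2 + √2666612747874/13758) + (3276 - 1304)) + (11965 - 2*(-23)/(2 - 23)) = ((2 + √2666612747874/13758) + 1972) + (11965 - 2*(-23)/(-21)) = (1974 + √2666612747874/13758) + (11965 - 2*(-23)*(-1)/21) = (1974 + √2666612747874/13758) + (11965 - 1*46/21) = (1974 + √2666612747874/13758) + (11965 - 46/21) = (1974 + √2666612747874/13758) + 251219/21 = 292673/21 + √2666612747874/13758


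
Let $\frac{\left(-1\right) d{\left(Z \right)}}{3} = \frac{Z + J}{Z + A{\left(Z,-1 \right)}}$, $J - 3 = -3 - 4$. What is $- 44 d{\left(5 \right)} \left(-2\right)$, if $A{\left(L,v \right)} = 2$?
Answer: $- \frac{264}{7} \approx -37.714$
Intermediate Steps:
$J = -4$ ($J = 3 - 7 = -4$)
$d{\left(Z \right)} = - \frac{3 \left(-4 + Z\right)}{2 + Z}$ ($d{\left(Z \right)} = - 3 \frac{Z - 4}{Z + 2} = - 3 \frac{-4 + Z}{2 + Z} = - \frac{3 \left(-4 + Z\right)}{2 + Z}$)
$- 44 d{\left(5 \right)} \left(-2\right) = - 44 \frac{3 \left(4 - 5\right)}{2 + 5} \left(-2\right) = - 44 \frac{3 \left(4 - 5\right)}{7} \left(-2\right) = - 44 \cdot 3 \cdot \frac{1}{7} \left(-1\right) \left(-2\right) = \left(-44\right) \left(- \frac{3}{7}\right) \left(-2\right) = \frac{132}{7} \left(-2\right) = - \frac{264}{7}$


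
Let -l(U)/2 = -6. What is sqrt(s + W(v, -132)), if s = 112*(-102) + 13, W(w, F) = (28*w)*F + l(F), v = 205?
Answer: I*sqrt(769079) ≈ 876.97*I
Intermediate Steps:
l(U) = 12 (l(U) = -2*(-6) = 12)
W(w, F) = 12 + 28*F*w (W(w, F) = (28*w)*F + 12 = 28*F*w + 12 = 12 + 28*F*w)
s = -11411 (s = -11424 + 13 = -11411)
sqrt(s + W(v, -132)) = sqrt(-11411 + (12 + 28*(-132)*205)) = sqrt(-11411 + (12 - 757680)) = sqrt(-11411 - 757668) = sqrt(-769079) = I*sqrt(769079)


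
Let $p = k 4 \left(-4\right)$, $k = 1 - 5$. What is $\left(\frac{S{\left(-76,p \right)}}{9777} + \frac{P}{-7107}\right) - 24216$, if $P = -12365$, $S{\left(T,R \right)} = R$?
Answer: $- \frac{560843592857}{23161713} \approx -24214.0$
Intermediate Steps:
$k = -4$ ($k = 1 - 5 = -4$)
$p = 64$ ($p = \left(-4\right) 4 \left(-4\right) = \left(-16\right) \left(-4\right) = 64$)
$\left(\frac{S{\left(-76,p \right)}}{9777} + \frac{P}{-7107}\right) - 24216 = \left(\frac{64}{9777} - \frac{12365}{-7107}\right) - 24216 = \left(64 \cdot \frac{1}{9777} - - \frac{12365}{7107}\right) - 24216 = \left(\frac{64}{9777} + \frac{12365}{7107}\right) - 24216 = \frac{40449151}{23161713} - 24216 = - \frac{560843592857}{23161713}$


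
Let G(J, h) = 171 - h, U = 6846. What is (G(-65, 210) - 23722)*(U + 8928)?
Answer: -374806014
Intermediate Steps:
(G(-65, 210) - 23722)*(U + 8928) = ((171 - 1*210) - 23722)*(6846 + 8928) = ((171 - 210) - 23722)*15774 = (-39 - 23722)*15774 = -23761*15774 = -374806014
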